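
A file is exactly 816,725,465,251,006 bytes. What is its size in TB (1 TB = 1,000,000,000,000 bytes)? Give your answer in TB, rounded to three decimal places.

816,725,465,251,006 bytes given.
1 TB = 10^12 bytes = 1,000,000,000,000 bytes
816,725,465,251,006 / 1,000,000,000,000 = 816.725 TB

816.725 TB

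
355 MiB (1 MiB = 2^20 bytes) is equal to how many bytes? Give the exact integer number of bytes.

372,244,480 bytes

355 × 1,048,576 = 372,244,480 bytes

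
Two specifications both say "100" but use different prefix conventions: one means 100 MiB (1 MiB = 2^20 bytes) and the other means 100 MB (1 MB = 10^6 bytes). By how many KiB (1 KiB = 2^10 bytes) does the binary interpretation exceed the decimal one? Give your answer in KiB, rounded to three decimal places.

100 MiB = 100 × 1,048,576 = 104,857,600 bytes
100 MB = 100 × 1,000,000 = 100,000,000 bytes
difference = 4,857,600 bytes
4,857,600 / 1,024 = 4,743.750 KiB

4,743.750 KiB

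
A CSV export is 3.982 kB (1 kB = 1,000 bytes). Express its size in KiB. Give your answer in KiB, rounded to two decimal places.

3.89 KiB

3.982 kB × 1,000 bytes/kB = 3,982 bytes
1 KiB = 1,024 bytes
3,982 / 1,024 = 3.89 KiB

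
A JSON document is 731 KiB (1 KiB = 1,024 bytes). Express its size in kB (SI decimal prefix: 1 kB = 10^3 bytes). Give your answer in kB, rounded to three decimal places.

731 KiB = 731 × 2^10 bytes = 748,544 bytes
1 kB = 1,000 bytes
748,544 / 1,000 = 748.544 kB

748.544 kB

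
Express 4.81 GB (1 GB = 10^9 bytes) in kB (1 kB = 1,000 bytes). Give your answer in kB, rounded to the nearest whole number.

4,810,000 kB

4.81 GB × 1,000,000,000 bytes/GB = 4,810,000,000 bytes
1 kB = 10^3 bytes = 1,000 bytes
4,810,000,000 / 1,000 = 4,810,000 kB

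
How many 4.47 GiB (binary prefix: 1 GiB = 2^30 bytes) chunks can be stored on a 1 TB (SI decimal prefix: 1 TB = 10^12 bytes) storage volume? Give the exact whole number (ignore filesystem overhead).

Capacity: 1 TB = 1,000,000,000,000 bytes
Per item: 4.47 GiB = 4,799,625,953.28 bytes
⌊1,000,000,000,000 / 4,799,625,953.28⌋ = 208

208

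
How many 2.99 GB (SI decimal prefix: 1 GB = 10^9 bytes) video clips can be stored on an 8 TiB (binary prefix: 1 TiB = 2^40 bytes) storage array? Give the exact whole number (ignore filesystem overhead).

Capacity: 8 TiB = 8,796,093,022,208 bytes
Per item: 2.99 GB = 2,990,000,000 bytes
⌊8,796,093,022,208 / 2,990,000,000⌋ = 2,941

2,941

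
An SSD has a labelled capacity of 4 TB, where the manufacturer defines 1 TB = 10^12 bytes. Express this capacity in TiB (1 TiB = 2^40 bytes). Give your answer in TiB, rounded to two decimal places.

4 TB = 4 × 10^12 bytes = 4,000,000,000,000 bytes
1 TiB = 1,099,511,627,776 bytes
4,000,000,000,000 / 1,099,511,627,776 = 3.64 TiB

3.64 TiB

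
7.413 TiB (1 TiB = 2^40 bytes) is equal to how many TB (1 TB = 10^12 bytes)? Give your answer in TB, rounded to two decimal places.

8.15 TB

7.413 TiB = 7.413 × 2^40 bytes = 8,150,679,696,703.488 bytes
1 TB = 10^12 bytes = 1,000,000,000,000 bytes
8,150,679,696,703.488 / 1,000,000,000,000 = 8.15 TB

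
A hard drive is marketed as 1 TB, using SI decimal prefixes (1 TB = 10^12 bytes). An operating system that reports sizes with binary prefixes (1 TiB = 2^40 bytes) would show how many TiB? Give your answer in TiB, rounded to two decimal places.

0.91 TiB

1 TB = 1 × 10^12 bytes = 1,000,000,000,000 bytes
1 TiB = 1,099,511,627,776 bytes
1,000,000,000,000 / 1,099,511,627,776 = 0.91 TiB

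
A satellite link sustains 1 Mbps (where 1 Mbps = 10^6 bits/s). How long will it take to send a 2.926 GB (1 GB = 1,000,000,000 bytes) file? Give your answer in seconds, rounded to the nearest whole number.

2.926 GB = 2,926,000,000 bytes = 23,408,000,000 bits
1 Mbps = 1,000,000 bits/s
time = 23,408,000,000 / 1,000,000 = 23,408 s

23,408 seconds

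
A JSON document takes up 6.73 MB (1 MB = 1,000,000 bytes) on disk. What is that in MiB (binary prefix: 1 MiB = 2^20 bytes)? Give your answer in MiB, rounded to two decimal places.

6.42 MiB

6.73 MB = 6.73 × 10^6 bytes = 6,730,000 bytes
1 MiB = 1,048,576 bytes
6,730,000 / 1,048,576 = 6.42 MiB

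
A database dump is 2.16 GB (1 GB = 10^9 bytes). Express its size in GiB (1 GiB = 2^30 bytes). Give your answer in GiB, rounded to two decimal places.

2.16 GB = 2.16 × 10^9 bytes = 2,160,000,000 bytes
1 GiB = 1,073,741,824 bytes
2,160,000,000 / 1,073,741,824 = 2.01 GiB

2.01 GiB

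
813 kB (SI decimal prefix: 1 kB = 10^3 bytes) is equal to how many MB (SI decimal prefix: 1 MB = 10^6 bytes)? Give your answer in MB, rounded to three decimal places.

813 kB = 813 × 10^3 bytes = 813,000 bytes
1 MB = 1,000,000 bytes
813,000 / 1,000,000 = 0.813 MB

0.813 MB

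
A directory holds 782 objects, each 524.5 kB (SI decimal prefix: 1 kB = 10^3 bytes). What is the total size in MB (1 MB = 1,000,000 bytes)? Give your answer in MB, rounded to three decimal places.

410.159 MB

Total = 782 × 524.5 kB = 410,159 kB
= 410,159 × 1,000 bytes = 410,159,000 bytes
1 MB = 1,000,000 bytes
410,159,000 / 1,000,000 = 410.159 MB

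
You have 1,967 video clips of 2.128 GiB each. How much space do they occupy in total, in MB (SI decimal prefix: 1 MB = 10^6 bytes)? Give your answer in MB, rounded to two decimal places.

Total = 1,967 × 2.128 GiB = 4185.776 GiB
= 4185.776 × 1,073,741,824 bytes = 4,494,442,757,095.424 bytes
1 MB = 1,000,000 bytes
4,494,442,757,095.424 / 1,000,000 = 4,494,442.76 MB

4,494,442.76 MB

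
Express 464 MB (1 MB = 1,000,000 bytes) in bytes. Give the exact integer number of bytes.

464 × 1,000,000 = 464,000,000 bytes

464,000,000 bytes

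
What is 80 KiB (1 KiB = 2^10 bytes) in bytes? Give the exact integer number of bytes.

80 × 1,024 = 81,920 bytes

81,920 bytes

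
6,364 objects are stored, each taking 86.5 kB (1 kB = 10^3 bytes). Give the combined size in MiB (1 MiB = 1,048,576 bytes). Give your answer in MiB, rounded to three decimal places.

524.984 MiB

Total = 6,364 × 86.5 kB = 550,486 kB
= 550,486 × 1,000 bytes = 550,486,000 bytes
1 MiB = 1,048,576 bytes
550,486,000 / 1,048,576 = 524.984 MiB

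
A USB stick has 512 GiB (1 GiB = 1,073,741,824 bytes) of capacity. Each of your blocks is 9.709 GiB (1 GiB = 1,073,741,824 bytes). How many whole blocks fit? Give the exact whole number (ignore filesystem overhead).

52

Capacity: 512 GiB = 549,755,813,888 bytes
Per item: 9.709 GiB = 10,424,959,369.216 bytes
⌊549,755,813,888 / 10,424,959,369.216⌋ = 52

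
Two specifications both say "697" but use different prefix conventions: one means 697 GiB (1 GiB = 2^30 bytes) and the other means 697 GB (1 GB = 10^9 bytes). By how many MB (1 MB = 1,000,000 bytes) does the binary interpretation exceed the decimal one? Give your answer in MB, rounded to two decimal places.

697 GiB = 697 × 1,073,741,824 = 748,398,051,328 bytes
697 GB = 697 × 1,000,000,000 = 697,000,000,000 bytes
difference = 51,398,051,328 bytes
51,398,051,328 / 1,000,000 = 51,398.05 MB

51,398.05 MB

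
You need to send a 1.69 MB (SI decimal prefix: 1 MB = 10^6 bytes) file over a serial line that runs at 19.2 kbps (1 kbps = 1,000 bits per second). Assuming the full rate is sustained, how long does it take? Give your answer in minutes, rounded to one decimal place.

11.7 minutes

1.69 MB = 1,690,000 bytes = 13,520,000 bits
19.2 kbps = 19,200 bits/s
time = 13,520,000 / 19,200 = 704.17 s
704.17 s / 60 = 11.7 minutes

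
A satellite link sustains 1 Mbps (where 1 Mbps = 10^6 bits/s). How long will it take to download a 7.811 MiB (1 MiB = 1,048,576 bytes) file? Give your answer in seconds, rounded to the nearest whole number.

7.811 MiB = 8,190,427.136 bytes = 65,523,417.088 bits
1 Mbps = 1,000,000 bits/s
time = 65,523,417.088 / 1,000,000 = 66 s

66 seconds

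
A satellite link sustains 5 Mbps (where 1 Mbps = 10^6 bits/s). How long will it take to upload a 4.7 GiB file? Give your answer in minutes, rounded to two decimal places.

134.58 minutes

4.7 GiB = 5,046,586,572.8 bytes = 40,372,692,582.4 bits
5 Mbps = 5,000,000 bits/s
time = 40,372,692,582.4 / 5,000,000 = 8,074.539 s
8,074.539 s / 60 = 134.58 minutes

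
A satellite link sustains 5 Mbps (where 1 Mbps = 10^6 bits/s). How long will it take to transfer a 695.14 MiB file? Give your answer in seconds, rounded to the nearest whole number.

695.14 MiB = 728,907,120.64 bytes = 5,831,256,965.12 bits
5 Mbps = 5,000,000 bits/s
time = 5,831,256,965.12 / 5,000,000 = 1,166 s

1,166 seconds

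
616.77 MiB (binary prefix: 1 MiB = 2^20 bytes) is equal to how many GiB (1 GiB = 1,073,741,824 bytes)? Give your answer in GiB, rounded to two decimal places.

616.77 MiB = 616.77 × 2^20 bytes = 646,730,219.52 bytes
1 GiB = 2^30 bytes = 1,073,741,824 bytes
646,730,219.52 / 1,073,741,824 = 0.60 GiB

0.60 GiB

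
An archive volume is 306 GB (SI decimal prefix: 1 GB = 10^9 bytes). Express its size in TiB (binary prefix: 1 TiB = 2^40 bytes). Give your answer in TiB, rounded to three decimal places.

306 GB = 306 × 10^9 bytes = 306,000,000,000 bytes
1 TiB = 1,099,511,627,776 bytes
306,000,000,000 / 1,099,511,627,776 = 0.278 TiB

0.278 TiB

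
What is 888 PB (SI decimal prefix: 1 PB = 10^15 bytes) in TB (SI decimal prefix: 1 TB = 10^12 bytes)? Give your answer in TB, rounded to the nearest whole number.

888,000 TB

888 PB × 1,000,000,000,000,000 bytes/PB = 888,000,000,000,000,000 bytes
1 TB = 1,000,000,000,000 bytes
888,000,000,000,000,000 / 1,000,000,000,000 = 888,000 TB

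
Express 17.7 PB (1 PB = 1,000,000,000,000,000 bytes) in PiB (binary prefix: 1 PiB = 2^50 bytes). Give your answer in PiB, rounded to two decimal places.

17.7 PB × 1,000,000,000,000,000 bytes/PB = 17,700,000,000,000,000 bytes
1 PiB = 2^50 bytes = 1,125,899,906,842,624 bytes
17,700,000,000,000,000 / 1,125,899,906,842,624 = 15.72 PiB

15.72 PiB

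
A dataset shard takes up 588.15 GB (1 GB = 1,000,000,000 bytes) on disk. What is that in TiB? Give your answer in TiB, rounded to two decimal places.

588.15 GB = 588.15 × 10^9 bytes = 588,150,000,000 bytes
1 TiB = 1,099,511,627,776 bytes
588,150,000,000 / 1,099,511,627,776 = 0.53 TiB

0.53 TiB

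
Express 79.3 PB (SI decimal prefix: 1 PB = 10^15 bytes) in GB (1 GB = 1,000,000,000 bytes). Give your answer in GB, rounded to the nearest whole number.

79,300,000 GB

79.3 PB = 79.3 × 10^15 bytes = 79,300,000,000,000,000 bytes
1 GB = 10^9 bytes = 1,000,000,000 bytes
79,300,000,000,000,000 / 1,000,000,000 = 79,300,000 GB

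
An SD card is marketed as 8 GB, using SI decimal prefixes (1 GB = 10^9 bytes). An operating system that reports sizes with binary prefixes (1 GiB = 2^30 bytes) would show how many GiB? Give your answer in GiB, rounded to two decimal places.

7.45 GiB

8 GB = 8 × 10^9 bytes = 8,000,000,000 bytes
1 GiB = 1,073,741,824 bytes
8,000,000,000 / 1,073,741,824 = 7.45 GiB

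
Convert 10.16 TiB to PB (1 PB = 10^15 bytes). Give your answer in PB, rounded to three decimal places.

10.16 TiB × 1,099,511,627,776 bytes/TiB = 11,171,038,138,204.16 bytes
1 PB = 1,000,000,000,000,000 bytes
11,171,038,138,204.16 / 1,000,000,000,000,000 = 0.011 PB

0.011 PB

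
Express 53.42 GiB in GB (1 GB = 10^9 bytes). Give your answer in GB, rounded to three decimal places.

57.359 GB

53.42 GiB = 53.42 × 2^30 bytes = 57,359,288,238.08 bytes
1 GB = 10^9 bytes = 1,000,000,000 bytes
57,359,288,238.08 / 1,000,000,000 = 57.359 GB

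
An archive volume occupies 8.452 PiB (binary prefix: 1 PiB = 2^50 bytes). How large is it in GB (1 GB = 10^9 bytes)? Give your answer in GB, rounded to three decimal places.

9,516,106.013 GB

8.452 PiB = 8.452 × 2^50 bytes = 9,516,106,012,633,858.048 bytes
1 GB = 1,000,000,000 bytes
9,516,106,012,633,858.048 / 1,000,000,000 = 9,516,106.013 GB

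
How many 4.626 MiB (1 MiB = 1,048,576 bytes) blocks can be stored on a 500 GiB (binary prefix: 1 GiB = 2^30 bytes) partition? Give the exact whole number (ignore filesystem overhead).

Capacity: 500 GiB = 536,870,912,000 bytes
Per item: 4.626 MiB = 4,850,712.576 bytes
⌊536,870,912,000 / 4,850,712.576⌋ = 110,678

110,678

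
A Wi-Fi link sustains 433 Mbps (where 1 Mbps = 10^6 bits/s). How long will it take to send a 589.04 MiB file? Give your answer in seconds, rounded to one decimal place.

11.4 seconds

589.04 MiB = 617,653,207.04 bytes = 4,941,225,656.32 bits
433 Mbps = 433,000,000 bits/s
time = 4,941,225,656.32 / 433,000,000 = 11.4 s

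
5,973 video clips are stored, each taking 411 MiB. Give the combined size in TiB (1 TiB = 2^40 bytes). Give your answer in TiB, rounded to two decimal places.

2.34 TiB

Total = 5,973 × 411 MiB = 2,454,903 MiB
= 2,454,903 × 1,048,576 bytes = 2,574,152,368,128 bytes
1 TiB = 1,099,511,627,776 bytes
2,574,152,368,128 / 1,099,511,627,776 = 2.34 TiB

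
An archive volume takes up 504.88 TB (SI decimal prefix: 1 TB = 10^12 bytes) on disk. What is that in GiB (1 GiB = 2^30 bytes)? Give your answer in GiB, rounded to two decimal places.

504.88 TB × 1,000,000,000,000 bytes/TB = 504,880,000,000,000 bytes
1 GiB = 1,073,741,824 bytes
504,880,000,000,000 / 1,073,741,824 = 470,206.14 GiB

470,206.14 GiB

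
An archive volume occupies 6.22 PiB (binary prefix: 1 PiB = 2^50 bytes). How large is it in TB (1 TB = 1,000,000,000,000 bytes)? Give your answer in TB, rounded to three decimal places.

6.22 PiB = 6.22 × 2^50 bytes = 7,003,097,420,561,121.28 bytes
1 TB = 10^12 bytes = 1,000,000,000,000 bytes
7,003,097,420,561,121.28 / 1,000,000,000,000 = 7,003.097 TB

7,003.097 TB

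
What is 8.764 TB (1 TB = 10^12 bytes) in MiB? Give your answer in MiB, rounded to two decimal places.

8,358,001.71 MiB

8.764 TB = 8.764 × 10^12 bytes = 8,764,000,000,000 bytes
1 MiB = 2^20 bytes = 1,048,576 bytes
8,764,000,000,000 / 1,048,576 = 8,358,001.71 MiB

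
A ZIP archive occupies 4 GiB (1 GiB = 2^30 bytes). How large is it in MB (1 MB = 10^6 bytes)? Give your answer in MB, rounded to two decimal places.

4,294.97 MB

4 GiB × 1,073,741,824 bytes/GiB = 4,294,967,296 bytes
1 MB = 10^6 bytes = 1,000,000 bytes
4,294,967,296 / 1,000,000 = 4,294.97 MB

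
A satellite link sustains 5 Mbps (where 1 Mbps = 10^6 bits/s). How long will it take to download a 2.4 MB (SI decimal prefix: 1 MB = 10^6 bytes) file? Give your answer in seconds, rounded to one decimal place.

3.8 seconds

2.4 MB = 2,400,000 bytes = 19,200,000 bits
5 Mbps = 5,000,000 bits/s
time = 19,200,000 / 5,000,000 = 3.8 s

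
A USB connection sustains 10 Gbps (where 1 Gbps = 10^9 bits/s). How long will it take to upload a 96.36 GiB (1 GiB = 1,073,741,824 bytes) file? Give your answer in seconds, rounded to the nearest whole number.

96.36 GiB = 103,465,762,160.64 bytes = 827,726,097,285.12 bits
10 Gbps = 10,000,000,000 bits/s
time = 827,726,097,285.12 / 10,000,000,000 = 83 s

83 seconds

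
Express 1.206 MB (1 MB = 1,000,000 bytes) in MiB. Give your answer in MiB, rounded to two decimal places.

1.206 MB × 1,000,000 bytes/MB = 1,206,000 bytes
1 MiB = 1,048,576 bytes
1,206,000 / 1,048,576 = 1.15 MiB

1.15 MiB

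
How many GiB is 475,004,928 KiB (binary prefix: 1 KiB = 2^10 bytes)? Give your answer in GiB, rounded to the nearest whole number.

453 GiB

475,004,928 KiB = 475,004,928 × 2^10 bytes = 486,405,046,272 bytes
1 GiB = 1,073,741,824 bytes
486,405,046,272 / 1,073,741,824 = 453 GiB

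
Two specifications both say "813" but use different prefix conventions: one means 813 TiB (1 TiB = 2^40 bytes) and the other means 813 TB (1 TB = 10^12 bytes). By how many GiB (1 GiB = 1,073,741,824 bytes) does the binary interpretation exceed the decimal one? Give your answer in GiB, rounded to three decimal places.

813 TiB = 813 × 1,099,511,627,776 = 893,902,953,381,888 bytes
813 TB = 813 × 1,000,000,000,000 = 813,000,000,000,000 bytes
difference = 80,902,953,381,888 bytes
80,902,953,381,888 / 1,073,741,824 = 75,346.747 GiB

75,346.747 GiB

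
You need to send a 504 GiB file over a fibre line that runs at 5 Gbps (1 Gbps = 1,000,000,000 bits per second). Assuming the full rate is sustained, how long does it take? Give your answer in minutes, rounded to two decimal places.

14.43 minutes

504 GiB = 541,165,879,296 bytes = 4,329,327,034,368 bits
5 Gbps = 5,000,000,000 bits/s
time = 4,329,327,034,368 / 5,000,000,000 = 865.865 s
865.865 s / 60 = 14.43 minutes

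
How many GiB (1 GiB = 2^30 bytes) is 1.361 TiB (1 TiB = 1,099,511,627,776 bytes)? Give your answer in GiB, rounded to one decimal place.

1.361 TiB × 1,099,511,627,776 bytes/TiB = 1,496,435,325,403.136 bytes
1 GiB = 2^30 bytes = 1,073,741,824 bytes
1,496,435,325,403.136 / 1,073,741,824 = 1,393.7 GiB

1,393.7 GiB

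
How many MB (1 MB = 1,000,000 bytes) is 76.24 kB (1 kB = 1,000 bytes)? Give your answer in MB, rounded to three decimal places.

76.24 kB = 76.24 × 10^3 bytes = 76,240 bytes
1 MB = 10^6 bytes = 1,000,000 bytes
76,240 / 1,000,000 = 0.076 MB

0.076 MB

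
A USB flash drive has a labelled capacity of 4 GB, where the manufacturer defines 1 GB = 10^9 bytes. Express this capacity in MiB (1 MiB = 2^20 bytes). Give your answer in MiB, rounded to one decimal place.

3,814.7 MiB

4 GB = 4 × 10^9 bytes = 4,000,000,000 bytes
1 MiB = 1,048,576 bytes
4,000,000,000 / 1,048,576 = 3,814.7 MiB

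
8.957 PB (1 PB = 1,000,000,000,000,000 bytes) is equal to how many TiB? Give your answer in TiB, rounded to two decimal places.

8,146.34 TiB

8.957 PB = 8.957 × 10^15 bytes = 8,957,000,000,000,000 bytes
1 TiB = 1,099,511,627,776 bytes
8,957,000,000,000,000 / 1,099,511,627,776 = 8,146.34 TiB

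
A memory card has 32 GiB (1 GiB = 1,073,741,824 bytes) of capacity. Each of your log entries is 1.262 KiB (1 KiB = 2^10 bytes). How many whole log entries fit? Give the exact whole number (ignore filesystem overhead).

Capacity: 32 GiB = 34,359,738,368 bytes
Per item: 1.262 KiB = 1,292.288 bytes
⌊34,359,738,368 / 1,292.288⌋ = 26,588,297

26,588,297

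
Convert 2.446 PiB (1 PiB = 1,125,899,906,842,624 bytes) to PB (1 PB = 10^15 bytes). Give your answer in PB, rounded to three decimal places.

2.446 PiB = 2.446 × 2^50 bytes = 2,753,951,172,137,058.304 bytes
1 PB = 1,000,000,000,000,000 bytes
2,753,951,172,137,058.304 / 1,000,000,000,000,000 = 2.754 PB

2.754 PB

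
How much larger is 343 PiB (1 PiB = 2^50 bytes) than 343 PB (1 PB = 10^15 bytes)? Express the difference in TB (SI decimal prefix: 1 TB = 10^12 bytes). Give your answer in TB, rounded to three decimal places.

343 PiB = 343 × 1,125,899,906,842,624 = 386,183,668,047,020,032 bytes
343 PB = 343 × 1,000,000,000,000,000 = 343,000,000,000,000,000 bytes
difference = 43,183,668,047,020,032 bytes
43,183,668,047,020,032 / 1,000,000,000,000 = 43,183.668 TB

43,183.668 TB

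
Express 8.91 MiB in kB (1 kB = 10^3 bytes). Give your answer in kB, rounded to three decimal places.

8.91 MiB = 8.91 × 2^20 bytes = 9,342,812.16 bytes
1 kB = 10^3 bytes = 1,000 bytes
9,342,812.16 / 1,000 = 9,342.812 kB

9,342.812 kB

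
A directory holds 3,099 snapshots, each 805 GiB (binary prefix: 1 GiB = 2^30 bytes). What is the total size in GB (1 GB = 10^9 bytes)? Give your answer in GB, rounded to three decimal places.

Total = 3,099 × 805 GiB = 2,494,695 GiB
= 2,494,695 × 1,073,741,824 bytes = 2,678,658,359,623,680 bytes
1 GB = 1,000,000,000 bytes
2,678,658,359,623,680 / 1,000,000,000 = 2,678,658.360 GB

2,678,658.360 GB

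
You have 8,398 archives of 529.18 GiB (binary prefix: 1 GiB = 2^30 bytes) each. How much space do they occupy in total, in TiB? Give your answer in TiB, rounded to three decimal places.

4,339.896 TiB

Total = 8,398 × 529.18 GiB = 4444053.64 GiB
= 4444053.64 × 1,073,741,824 bytes = 4,771,766,261,367,439.36 bytes
1 TiB = 1,099,511,627,776 bytes
4,771,766,261,367,439.36 / 1,099,511,627,776 = 4,339.896 TiB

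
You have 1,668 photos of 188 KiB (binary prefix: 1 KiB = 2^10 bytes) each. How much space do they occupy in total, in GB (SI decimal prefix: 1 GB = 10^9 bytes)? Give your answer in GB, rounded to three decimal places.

Total = 1,668 × 188 KiB = 313,584 KiB
= 313,584 × 1,024 bytes = 321,110,016 bytes
1 GB = 1,000,000,000 bytes
321,110,016 / 1,000,000,000 = 0.321 GB

0.321 GB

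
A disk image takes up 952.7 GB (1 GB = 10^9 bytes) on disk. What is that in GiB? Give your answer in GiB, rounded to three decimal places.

952.7 GB × 1,000,000,000 bytes/GB = 952,700,000,000 bytes
1 GiB = 2^30 bytes = 1,073,741,824 bytes
952,700,000,000 / 1,073,741,824 = 887.271 GiB

887.271 GiB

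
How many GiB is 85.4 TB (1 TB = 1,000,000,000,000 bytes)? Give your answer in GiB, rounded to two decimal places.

79,534.95 GiB

85.4 TB × 1,000,000,000,000 bytes/TB = 85,400,000,000,000 bytes
1 GiB = 1,073,741,824 bytes
85,400,000,000,000 / 1,073,741,824 = 79,534.95 GiB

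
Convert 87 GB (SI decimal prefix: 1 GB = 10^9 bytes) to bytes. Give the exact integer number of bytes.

87,000,000,000 bytes

87 × 1,000,000,000 = 87,000,000,000 bytes  (1 GB = 10^9 bytes)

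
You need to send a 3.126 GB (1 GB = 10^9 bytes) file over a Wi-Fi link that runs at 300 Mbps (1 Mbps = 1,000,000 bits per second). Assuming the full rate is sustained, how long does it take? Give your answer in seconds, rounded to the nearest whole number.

83 seconds

3.126 GB = 3,126,000,000 bytes = 25,008,000,000 bits
300 Mbps = 300,000,000 bits/s
time = 25,008,000,000 / 300,000,000 = 83 s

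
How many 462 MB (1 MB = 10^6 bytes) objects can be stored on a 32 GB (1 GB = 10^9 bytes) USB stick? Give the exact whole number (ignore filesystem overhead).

Capacity: 32 GB = 32,000,000,000 bytes
Per item: 462 MB = 462,000,000 bytes
⌊32,000,000,000 / 462,000,000⌋ = 69

69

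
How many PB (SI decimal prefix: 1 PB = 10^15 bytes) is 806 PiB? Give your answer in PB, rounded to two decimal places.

907.48 PB

806 PiB = 806 × 2^50 bytes = 907,475,324,915,154,944 bytes
1 PB = 10^15 bytes = 1,000,000,000,000,000 bytes
907,475,324,915,154,944 / 1,000,000,000,000,000 = 907.48 PB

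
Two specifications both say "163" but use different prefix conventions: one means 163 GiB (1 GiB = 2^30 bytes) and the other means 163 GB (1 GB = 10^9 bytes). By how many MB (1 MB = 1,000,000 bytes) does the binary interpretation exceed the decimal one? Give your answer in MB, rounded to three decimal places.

12,019.917 MB

163 GiB = 163 × 1,073,741,824 = 175,019,917,312 bytes
163 GB = 163 × 1,000,000,000 = 163,000,000,000 bytes
difference = 12,019,917,312 bytes
12,019,917,312 / 1,000,000 = 12,019.917 MB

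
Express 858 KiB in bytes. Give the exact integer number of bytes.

858 × 1,024 = 878,592 bytes

878,592 bytes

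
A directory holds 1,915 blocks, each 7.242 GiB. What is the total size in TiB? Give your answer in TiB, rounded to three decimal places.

13.543 TiB

Total = 1,915 × 7.242 GiB = 13868.43 GiB
= 13868.43 × 1,073,741,824 bytes = 14,891,113,324,216.32 bytes
1 TiB = 1,099,511,627,776 bytes
14,891,113,324,216.32 / 1,099,511,627,776 = 13.543 TiB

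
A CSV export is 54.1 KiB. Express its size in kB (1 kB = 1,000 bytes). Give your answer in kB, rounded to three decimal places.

55.398 kB

54.1 KiB × 1,024 bytes/KiB = 55,398.4 bytes
1 kB = 10^3 bytes = 1,000 bytes
55,398.4 / 1,000 = 55.398 kB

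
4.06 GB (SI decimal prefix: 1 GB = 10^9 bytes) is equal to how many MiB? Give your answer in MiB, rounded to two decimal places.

4.06 GB × 1,000,000,000 bytes/GB = 4,060,000,000 bytes
1 MiB = 1,048,576 bytes
4,060,000,000 / 1,048,576 = 3,871.92 MiB

3,871.92 MiB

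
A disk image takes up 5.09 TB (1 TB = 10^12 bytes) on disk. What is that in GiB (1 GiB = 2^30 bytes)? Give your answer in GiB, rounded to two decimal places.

4,740.43 GiB

5.09 TB = 5.09 × 10^12 bytes = 5,090,000,000,000 bytes
1 GiB = 2^30 bytes = 1,073,741,824 bytes
5,090,000,000,000 / 1,073,741,824 = 4,740.43 GiB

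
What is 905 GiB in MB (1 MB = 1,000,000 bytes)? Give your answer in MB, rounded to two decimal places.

971,736.35 MB

905 GiB = 905 × 2^30 bytes = 971,736,350,720 bytes
1 MB = 10^6 bytes = 1,000,000 bytes
971,736,350,720 / 1,000,000 = 971,736.35 MB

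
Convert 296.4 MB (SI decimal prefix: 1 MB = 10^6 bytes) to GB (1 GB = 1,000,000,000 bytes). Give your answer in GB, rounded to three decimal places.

0.296 GB

296.4 MB = 296.4 × 10^6 bytes = 296,400,000 bytes
1 GB = 1,000,000,000 bytes
296,400,000 / 1,000,000,000 = 0.296 GB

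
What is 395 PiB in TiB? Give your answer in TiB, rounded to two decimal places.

404,480.00 TiB

395 PiB × 1,125,899,906,842,624 bytes/PiB = 444,730,463,202,836,480 bytes
1 TiB = 2^40 bytes = 1,099,511,627,776 bytes
444,730,463,202,836,480 / 1,099,511,627,776 = 404,480.00 TiB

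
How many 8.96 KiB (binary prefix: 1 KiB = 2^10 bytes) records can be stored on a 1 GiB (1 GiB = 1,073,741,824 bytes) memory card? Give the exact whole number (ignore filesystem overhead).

Capacity: 1 GiB = 1,073,741,824 bytes
Per item: 8.96 KiB = 9,175.04 bytes
⌊1,073,741,824 / 9,175.04⌋ = 117,028

117,028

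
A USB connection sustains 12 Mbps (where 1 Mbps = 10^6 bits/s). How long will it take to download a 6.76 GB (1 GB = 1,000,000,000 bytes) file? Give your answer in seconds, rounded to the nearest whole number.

6.76 GB = 6,760,000,000 bytes = 54,080,000,000 bits
12 Mbps = 12,000,000 bits/s
time = 54,080,000,000 / 12,000,000 = 4,507 s

4,507 seconds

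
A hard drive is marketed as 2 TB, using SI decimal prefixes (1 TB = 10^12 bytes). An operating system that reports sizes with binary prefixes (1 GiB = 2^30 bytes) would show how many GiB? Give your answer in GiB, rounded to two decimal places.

2 TB × 1,000,000,000,000 bytes/TB = 2,000,000,000,000 bytes
1 GiB = 2^30 bytes = 1,073,741,824 bytes
2,000,000,000,000 / 1,073,741,824 = 1,862.65 GiB

1,862.65 GiB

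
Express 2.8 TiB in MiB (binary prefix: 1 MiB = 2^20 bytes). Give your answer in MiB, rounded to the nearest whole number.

2,936,013 MiB

2.8 TiB × 1,099,511,627,776 bytes/TiB = 3,078,632,557,772.8 bytes
1 MiB = 2^20 bytes = 1,048,576 bytes
3,078,632,557,772.8 / 1,048,576 = 2,936,013 MiB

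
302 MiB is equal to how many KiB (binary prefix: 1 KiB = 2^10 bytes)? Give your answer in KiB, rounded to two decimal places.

302 MiB = 302 × 2^20 bytes = 316,669,952 bytes
1 KiB = 2^10 bytes = 1,024 bytes
316,669,952 / 1,024 = 309,248.00 KiB

309,248.00 KiB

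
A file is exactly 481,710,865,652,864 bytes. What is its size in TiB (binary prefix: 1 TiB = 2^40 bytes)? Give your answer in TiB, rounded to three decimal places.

481,710,865,652,864 bytes given.
1 TiB = 1,099,511,627,776 bytes
481,710,865,652,864 / 1,099,511,627,776 = 438.113 TiB

438.113 TiB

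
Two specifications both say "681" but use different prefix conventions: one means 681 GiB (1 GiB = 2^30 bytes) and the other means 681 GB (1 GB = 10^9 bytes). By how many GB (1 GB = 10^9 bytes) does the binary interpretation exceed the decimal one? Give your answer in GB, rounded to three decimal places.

681 GiB = 681 × 1,073,741,824 = 731,218,182,144 bytes
681 GB = 681 × 1,000,000,000 = 681,000,000,000 bytes
difference = 50,218,182,144 bytes
50,218,182,144 / 1,000,000,000 = 50.218 GB

50.218 GB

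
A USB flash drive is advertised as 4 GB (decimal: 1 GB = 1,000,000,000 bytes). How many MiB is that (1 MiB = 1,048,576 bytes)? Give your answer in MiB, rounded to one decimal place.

3,814.7 MiB

4 GB = 4 × 10^9 bytes = 4,000,000,000 bytes
1 MiB = 1,048,576 bytes
4,000,000,000 / 1,048,576 = 3,814.7 MiB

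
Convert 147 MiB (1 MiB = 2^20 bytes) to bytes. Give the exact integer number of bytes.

154,140,672 bytes

147 × 1,048,576 = 154,140,672 bytes  (1 MiB = 2^20 bytes)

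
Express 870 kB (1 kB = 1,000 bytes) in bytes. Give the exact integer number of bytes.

870,000 bytes

870 × 1,000 = 870,000 bytes  (1 kB = 10^3 bytes)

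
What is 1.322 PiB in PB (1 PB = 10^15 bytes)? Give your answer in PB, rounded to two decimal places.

1.49 PB

1.322 PiB = 1.322 × 2^50 bytes = 1,488,439,676,845,948.928 bytes
1 PB = 10^15 bytes = 1,000,000,000,000,000 bytes
1,488,439,676,845,948.928 / 1,000,000,000,000,000 = 1.49 PB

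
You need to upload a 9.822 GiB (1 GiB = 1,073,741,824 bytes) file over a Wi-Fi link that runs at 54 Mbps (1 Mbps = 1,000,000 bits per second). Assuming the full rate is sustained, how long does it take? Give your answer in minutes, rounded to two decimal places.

9.822 GiB = 10,546,292,195.328 bytes = 84,370,337,562.624 bits
54 Mbps = 54,000,000 bits/s
time = 84,370,337,562.624 / 54,000,000 = 1,562.414 s
1,562.414 s / 60 = 26.04 minutes

26.04 minutes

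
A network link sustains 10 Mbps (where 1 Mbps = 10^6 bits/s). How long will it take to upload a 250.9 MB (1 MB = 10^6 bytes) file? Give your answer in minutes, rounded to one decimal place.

3.3 minutes

250.9 MB = 250,900,000 bytes = 2,007,200,000 bits
10 Mbps = 10,000,000 bits/s
time = 2,007,200,000 / 10,000,000 = 200.72 s
200.72 s / 60 = 3.3 minutes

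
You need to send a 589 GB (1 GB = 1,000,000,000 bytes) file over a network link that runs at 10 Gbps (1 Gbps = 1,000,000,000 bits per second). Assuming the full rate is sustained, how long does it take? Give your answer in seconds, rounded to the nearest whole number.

589 GB = 589,000,000,000 bytes = 4,712,000,000,000 bits
10 Gbps = 10,000,000,000 bits/s
time = 4,712,000,000,000 / 10,000,000,000 = 471 s

471 seconds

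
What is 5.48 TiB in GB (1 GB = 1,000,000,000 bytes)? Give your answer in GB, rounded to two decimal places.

6,025.32 GB

5.48 TiB × 1,099,511,627,776 bytes/TiB = 6,025,323,720,212.48 bytes
1 GB = 10^9 bytes = 1,000,000,000 bytes
6,025,323,720,212.48 / 1,000,000,000 = 6,025.32 GB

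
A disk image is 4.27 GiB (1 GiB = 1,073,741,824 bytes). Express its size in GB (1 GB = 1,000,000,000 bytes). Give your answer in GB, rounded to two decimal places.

4.58 GB

4.27 GiB = 4.27 × 2^30 bytes = 4,584,877,588.48 bytes
1 GB = 10^9 bytes = 1,000,000,000 bytes
4,584,877,588.48 / 1,000,000,000 = 4.58 GB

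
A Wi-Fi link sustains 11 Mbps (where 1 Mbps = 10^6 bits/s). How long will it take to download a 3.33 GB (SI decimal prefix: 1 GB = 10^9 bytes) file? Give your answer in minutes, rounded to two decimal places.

40.36 minutes

3.33 GB = 3,330,000,000 bytes = 26,640,000,000 bits
11 Mbps = 11,000,000 bits/s
time = 26,640,000,000 / 11,000,000 = 2,421.818 s
2,421.818 s / 60 = 40.36 minutes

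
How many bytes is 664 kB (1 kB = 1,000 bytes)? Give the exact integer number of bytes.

664,000 bytes

664 × 1,000 = 664,000 bytes  (1 kB = 10^3 bytes)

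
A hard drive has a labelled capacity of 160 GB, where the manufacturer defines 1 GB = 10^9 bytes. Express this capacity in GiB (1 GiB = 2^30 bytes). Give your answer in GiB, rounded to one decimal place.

149.0 GiB

160 GB × 1,000,000,000 bytes/GB = 160,000,000,000 bytes
1 GiB = 2^30 bytes = 1,073,741,824 bytes
160,000,000,000 / 1,073,741,824 = 149.0 GiB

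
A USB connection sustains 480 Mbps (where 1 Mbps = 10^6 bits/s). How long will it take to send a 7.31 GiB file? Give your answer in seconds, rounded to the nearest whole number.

131 seconds

7.31 GiB = 7,849,052,733.44 bytes = 62,792,421,867.52 bits
480 Mbps = 480,000,000 bits/s
time = 62,792,421,867.52 / 480,000,000 = 131 s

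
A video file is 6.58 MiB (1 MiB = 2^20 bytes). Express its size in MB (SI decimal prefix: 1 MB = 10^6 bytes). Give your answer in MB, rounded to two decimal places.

6.90 MB

6.58 MiB × 1,048,576 bytes/MiB = 6,899,630.08 bytes
1 MB = 1,000,000 bytes
6,899,630.08 / 1,000,000 = 6.90 MB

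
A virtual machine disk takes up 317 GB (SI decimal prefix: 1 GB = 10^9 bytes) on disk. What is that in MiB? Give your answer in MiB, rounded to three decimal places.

317 GB = 317 × 10^9 bytes = 317,000,000,000 bytes
1 MiB = 2^20 bytes = 1,048,576 bytes
317,000,000,000 / 1,048,576 = 302,314.758 MiB

302,314.758 MiB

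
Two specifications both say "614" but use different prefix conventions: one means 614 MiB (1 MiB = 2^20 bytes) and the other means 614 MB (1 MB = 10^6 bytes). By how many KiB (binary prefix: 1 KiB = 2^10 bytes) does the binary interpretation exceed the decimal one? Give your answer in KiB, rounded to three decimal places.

614 MiB = 614 × 1,048,576 = 643,825,664 bytes
614 MB = 614 × 1,000,000 = 614,000,000 bytes
difference = 29,825,664 bytes
29,825,664 / 1,024 = 29,126.625 KiB

29,126.625 KiB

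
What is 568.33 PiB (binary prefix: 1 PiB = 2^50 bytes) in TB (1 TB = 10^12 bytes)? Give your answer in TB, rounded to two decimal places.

568.33 PiB = 568.33 × 2^50 bytes = 639,882,694,055,868,497.92 bytes
1 TB = 1,000,000,000,000 bytes
639,882,694,055,868,497.92 / 1,000,000,000,000 = 639,882.69 TB

639,882.69 TB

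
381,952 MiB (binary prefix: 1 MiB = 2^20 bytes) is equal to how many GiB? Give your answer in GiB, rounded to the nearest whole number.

373 GiB

381,952 MiB = 381,952 × 2^20 bytes = 400,505,700,352 bytes
1 GiB = 2^30 bytes = 1,073,741,824 bytes
400,505,700,352 / 1,073,741,824 = 373 GiB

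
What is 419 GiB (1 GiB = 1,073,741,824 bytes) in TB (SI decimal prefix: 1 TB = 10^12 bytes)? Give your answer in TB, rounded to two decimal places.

0.45 TB

419 GiB = 419 × 2^30 bytes = 449,897,824,256 bytes
1 TB = 10^12 bytes = 1,000,000,000,000 bytes
449,897,824,256 / 1,000,000,000,000 = 0.45 TB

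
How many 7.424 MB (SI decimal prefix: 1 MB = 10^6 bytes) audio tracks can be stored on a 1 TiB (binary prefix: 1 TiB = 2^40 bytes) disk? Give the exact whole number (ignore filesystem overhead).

Capacity: 1 TiB = 1,099,511,627,776 bytes
Per item: 7.424 MB = 7,424,000 bytes
⌊1,099,511,627,776 / 7,424,000⌋ = 148,102

148,102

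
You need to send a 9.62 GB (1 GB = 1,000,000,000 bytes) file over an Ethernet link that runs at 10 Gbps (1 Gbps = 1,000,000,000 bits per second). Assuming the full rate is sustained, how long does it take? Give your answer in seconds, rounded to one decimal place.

7.7 seconds

9.62 GB = 9,620,000,000 bytes = 76,960,000,000 bits
10 Gbps = 10,000,000,000 bits/s
time = 76,960,000,000 / 10,000,000,000 = 7.7 s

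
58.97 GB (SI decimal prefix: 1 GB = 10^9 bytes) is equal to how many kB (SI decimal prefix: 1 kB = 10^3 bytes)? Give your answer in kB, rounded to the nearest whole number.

58.97 GB = 58.97 × 10^9 bytes = 58,970,000,000 bytes
1 kB = 10^3 bytes = 1,000 bytes
58,970,000,000 / 1,000 = 58,970,000 kB

58,970,000 kB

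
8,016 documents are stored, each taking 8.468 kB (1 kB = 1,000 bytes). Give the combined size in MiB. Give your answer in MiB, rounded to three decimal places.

64.735 MiB

Total = 8,016 × 8.468 kB = 67879.488 kB
= 67879.488 × 1,000 bytes = 67,879,488 bytes
1 MiB = 1,048,576 bytes
67,879,488 / 1,048,576 = 64.735 MiB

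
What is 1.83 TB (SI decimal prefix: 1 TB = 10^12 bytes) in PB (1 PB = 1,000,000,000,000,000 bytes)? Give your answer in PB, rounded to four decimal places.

0.0018 PB

1.83 TB × 1,000,000,000,000 bytes/TB = 1,830,000,000,000 bytes
1 PB = 1,000,000,000,000,000 bytes
1,830,000,000,000 / 1,000,000,000,000,000 = 0.0018 PB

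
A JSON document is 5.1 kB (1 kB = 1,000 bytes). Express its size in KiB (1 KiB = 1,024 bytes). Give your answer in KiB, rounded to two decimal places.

4.98 KiB

5.1 kB × 1,000 bytes/kB = 5,100 bytes
1 KiB = 1,024 bytes
5,100 / 1,024 = 4.98 KiB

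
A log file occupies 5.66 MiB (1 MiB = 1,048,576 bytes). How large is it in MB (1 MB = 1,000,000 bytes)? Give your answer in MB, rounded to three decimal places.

5.935 MB

5.66 MiB = 5.66 × 2^20 bytes = 5,934,940.16 bytes
1 MB = 1,000,000 bytes
5,934,940.16 / 1,000,000 = 5.935 MB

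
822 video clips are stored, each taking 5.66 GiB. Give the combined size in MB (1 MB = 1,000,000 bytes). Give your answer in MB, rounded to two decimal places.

Total = 822 × 5.66 GiB = 4652.52 GiB
= 4652.52 × 1,073,741,824 bytes = 4,995,605,310,996.48 bytes
1 MB = 1,000,000 bytes
4,995,605,310,996.48 / 1,000,000 = 4,995,605.31 MB

4,995,605.31 MB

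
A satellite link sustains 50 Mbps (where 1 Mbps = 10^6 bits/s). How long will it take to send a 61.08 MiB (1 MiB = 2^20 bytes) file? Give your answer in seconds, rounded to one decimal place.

61.08 MiB = 64,047,022.08 bytes = 512,376,176.64 bits
50 Mbps = 50,000,000 bits/s
time = 512,376,176.64 / 50,000,000 = 10.2 s

10.2 seconds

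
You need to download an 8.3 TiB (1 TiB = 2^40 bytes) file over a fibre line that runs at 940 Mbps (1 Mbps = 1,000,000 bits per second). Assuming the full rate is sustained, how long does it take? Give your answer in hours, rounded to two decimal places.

21.57 hours

8.3 TiB = 9,125,946,510,540.8 bytes = 73,007,572,084,326.4 bits
940 Mbps = 940,000,000 bits/s
time = 73,007,572,084,326.4 / 940,000,000 = 77,667.6299 s
77,667.6299 s / 3600 = 21.57 hours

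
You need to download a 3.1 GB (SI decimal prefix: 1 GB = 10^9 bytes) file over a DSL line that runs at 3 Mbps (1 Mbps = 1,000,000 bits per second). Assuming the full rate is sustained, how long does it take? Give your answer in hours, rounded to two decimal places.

2.30 hours

3.1 GB = 3,100,000,000 bytes = 24,800,000,000 bits
3 Mbps = 3,000,000 bits/s
time = 24,800,000,000 / 3,000,000 = 8,266.6667 s
8,266.6667 s / 3600 = 2.30 hours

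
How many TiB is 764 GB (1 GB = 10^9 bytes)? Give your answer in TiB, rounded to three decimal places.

764 GB × 1,000,000,000 bytes/GB = 764,000,000,000 bytes
1 TiB = 1,099,511,627,776 bytes
764,000,000,000 / 1,099,511,627,776 = 0.695 TiB

0.695 TiB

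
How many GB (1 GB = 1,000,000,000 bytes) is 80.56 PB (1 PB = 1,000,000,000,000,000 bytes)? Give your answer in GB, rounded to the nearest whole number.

80,560,000 GB

80.56 PB × 1,000,000,000,000,000 bytes/PB = 80,560,000,000,000,000 bytes
1 GB = 1,000,000,000 bytes
80,560,000,000,000,000 / 1,000,000,000 = 80,560,000 GB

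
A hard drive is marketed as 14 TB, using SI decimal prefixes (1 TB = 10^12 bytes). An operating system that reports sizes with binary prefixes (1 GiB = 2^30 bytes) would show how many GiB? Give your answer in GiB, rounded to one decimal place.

14 TB × 1,000,000,000,000 bytes/TB = 14,000,000,000,000 bytes
1 GiB = 1,073,741,824 bytes
14,000,000,000,000 / 1,073,741,824 = 13,038.5 GiB

13,038.5 GiB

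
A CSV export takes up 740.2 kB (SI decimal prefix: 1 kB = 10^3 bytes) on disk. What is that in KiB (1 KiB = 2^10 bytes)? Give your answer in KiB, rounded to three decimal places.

740.2 kB = 740.2 × 10^3 bytes = 740,200 bytes
1 KiB = 1,024 bytes
740,200 / 1,024 = 722.852 KiB

722.852 KiB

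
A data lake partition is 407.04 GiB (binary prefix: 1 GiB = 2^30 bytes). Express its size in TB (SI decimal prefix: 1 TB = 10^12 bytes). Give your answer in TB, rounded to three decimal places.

407.04 GiB × 1,073,741,824 bytes/GiB = 437,055,872,040.96 bytes
1 TB = 1,000,000,000,000 bytes
437,055,872,040.96 / 1,000,000,000,000 = 0.437 TB

0.437 TB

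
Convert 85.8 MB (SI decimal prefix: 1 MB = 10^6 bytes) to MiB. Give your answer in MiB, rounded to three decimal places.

81.825 MiB

85.8 MB = 85.8 × 10^6 bytes = 85,800,000 bytes
1 MiB = 2^20 bytes = 1,048,576 bytes
85,800,000 / 1,048,576 = 81.825 MiB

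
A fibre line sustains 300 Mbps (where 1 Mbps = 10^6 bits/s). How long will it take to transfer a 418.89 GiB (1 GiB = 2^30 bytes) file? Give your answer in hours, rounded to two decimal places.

3.33 hours

418.89 GiB = 449,779,712,655.36 bytes = 3,598,237,701,242.88 bits
300 Mbps = 300,000,000 bits/s
time = 3,598,237,701,242.88 / 300,000,000 = 11,994.1257 s
11,994.1257 s / 3600 = 3.33 hours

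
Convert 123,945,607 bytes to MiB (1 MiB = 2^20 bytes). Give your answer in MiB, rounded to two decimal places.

118.20 MiB

123,945,607 bytes given.
1 MiB = 1,048,576 bytes
123,945,607 / 1,048,576 = 118.20 MiB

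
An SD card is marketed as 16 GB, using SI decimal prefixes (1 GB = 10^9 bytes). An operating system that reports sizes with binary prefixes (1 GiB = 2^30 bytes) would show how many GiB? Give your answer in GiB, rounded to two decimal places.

16 GB = 16 × 10^9 bytes = 16,000,000,000 bytes
1 GiB = 1,073,741,824 bytes
16,000,000,000 / 1,073,741,824 = 14.90 GiB

14.90 GiB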